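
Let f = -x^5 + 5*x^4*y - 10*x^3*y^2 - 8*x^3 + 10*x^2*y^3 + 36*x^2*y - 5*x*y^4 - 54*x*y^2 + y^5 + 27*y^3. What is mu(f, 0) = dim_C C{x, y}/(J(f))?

8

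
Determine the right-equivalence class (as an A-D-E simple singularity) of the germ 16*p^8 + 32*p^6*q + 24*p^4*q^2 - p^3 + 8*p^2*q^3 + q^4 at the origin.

E_{6}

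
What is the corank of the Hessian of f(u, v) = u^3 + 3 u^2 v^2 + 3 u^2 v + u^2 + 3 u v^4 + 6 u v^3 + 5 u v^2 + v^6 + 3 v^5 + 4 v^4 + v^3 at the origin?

Hessian at 0 has rank 1.

1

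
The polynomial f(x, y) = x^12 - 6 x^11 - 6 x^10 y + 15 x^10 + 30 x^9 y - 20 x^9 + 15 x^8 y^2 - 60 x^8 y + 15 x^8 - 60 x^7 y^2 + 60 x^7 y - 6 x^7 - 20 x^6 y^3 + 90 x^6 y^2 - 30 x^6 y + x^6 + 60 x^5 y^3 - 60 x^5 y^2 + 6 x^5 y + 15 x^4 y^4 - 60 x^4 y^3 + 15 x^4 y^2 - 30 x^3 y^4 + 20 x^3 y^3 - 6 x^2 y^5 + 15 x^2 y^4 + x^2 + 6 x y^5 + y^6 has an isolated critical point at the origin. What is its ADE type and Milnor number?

Type A_5, Milnor number mu = 5.

The Hessian of f at 0 has rank 1. Corank 1: A-series; mu = 5 gives A_5.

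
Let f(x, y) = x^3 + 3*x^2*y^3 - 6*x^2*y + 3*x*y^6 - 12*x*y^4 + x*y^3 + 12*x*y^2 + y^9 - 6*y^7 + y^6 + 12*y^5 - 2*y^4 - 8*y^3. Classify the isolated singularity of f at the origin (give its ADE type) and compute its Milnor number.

The Hessian of f at 0 has rank 0. Corank 2; j^3 = (x - 2*y)^3 is a perfect cube, so E-series; the 4-jet and mu = 7 give E_7.

Type E_{7}, Milnor number mu = 7.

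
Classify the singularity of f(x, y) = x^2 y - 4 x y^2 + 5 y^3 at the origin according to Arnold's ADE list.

D_{4}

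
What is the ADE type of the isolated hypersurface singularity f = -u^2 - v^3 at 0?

A_{2}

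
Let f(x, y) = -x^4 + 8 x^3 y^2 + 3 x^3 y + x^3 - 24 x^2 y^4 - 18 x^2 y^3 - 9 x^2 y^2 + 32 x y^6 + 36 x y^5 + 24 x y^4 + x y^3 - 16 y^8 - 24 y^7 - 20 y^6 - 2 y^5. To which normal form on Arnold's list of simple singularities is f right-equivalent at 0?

The Hessian of f at 0 is [[0, 0], [0, 0]] with rank 0, so corank 2. A Groebner basis of the Jacobian ideal J(f) in C{x,y} is {-x^2 + y^4 - y^3/3, x^3, x^2*y + x^2/3 + y^3/9, -4*x^2/3 + x*y^2 - 4*y^3/9}; counting standard monomials gives mu = 7. Corank 2; j^3 = x^3 is a perfect cube, so E-series; the 4-jet and mu = 7 give E_7.

E_{7}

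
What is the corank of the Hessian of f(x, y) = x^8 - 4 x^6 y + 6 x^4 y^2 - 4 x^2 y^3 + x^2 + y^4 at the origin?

Hessian at 0 has rank 1.

1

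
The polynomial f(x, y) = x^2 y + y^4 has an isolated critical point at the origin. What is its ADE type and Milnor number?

The Hessian of f at 0 is [[0, 0], [0, 0]] with rank 0, so corank 2. A Groebner basis of the Jacobian ideal J(f) in C{x,y} is {x^3, x^2/4 + y^3, x*y}; counting standard monomials gives mu = 5. Corank 2; j^3 = x^2*y has shape L^2 M (L != M), so D-series; mu = 5 gives D_5.

Type D_{5}, Milnor number mu = 5.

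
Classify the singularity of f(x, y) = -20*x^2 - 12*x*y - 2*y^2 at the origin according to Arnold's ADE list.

A1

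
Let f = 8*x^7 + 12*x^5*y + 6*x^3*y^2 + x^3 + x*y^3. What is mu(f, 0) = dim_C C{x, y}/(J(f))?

7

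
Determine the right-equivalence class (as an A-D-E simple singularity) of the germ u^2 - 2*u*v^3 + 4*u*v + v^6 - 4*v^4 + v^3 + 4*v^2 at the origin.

The Hessian of f at 0 has rank 1. Corank 1: A-series; mu = 2 gives A_2.

A2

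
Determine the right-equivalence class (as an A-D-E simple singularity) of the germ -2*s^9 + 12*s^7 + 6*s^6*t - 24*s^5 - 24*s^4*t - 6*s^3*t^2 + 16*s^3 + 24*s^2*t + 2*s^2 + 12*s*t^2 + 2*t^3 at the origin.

The Hessian of f at 0 has rank 1. Corank 1: A-series; mu = 2 gives A_2.

A_2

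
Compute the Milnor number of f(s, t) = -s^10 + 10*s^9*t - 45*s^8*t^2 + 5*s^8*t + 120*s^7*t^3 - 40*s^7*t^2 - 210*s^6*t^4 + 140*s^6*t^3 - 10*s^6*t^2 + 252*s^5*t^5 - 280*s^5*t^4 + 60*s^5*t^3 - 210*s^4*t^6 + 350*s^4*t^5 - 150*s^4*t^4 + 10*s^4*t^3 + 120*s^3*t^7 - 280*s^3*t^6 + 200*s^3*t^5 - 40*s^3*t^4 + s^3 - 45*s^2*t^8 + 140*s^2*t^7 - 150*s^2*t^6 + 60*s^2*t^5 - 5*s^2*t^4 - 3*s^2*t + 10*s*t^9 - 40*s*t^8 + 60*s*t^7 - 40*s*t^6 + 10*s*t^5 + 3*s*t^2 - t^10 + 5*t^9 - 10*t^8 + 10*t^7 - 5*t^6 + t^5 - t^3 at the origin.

8

The Hessian of f at 0 has rank 0. Corank 2; j^3 = (s - t)^3 is a perfect cube, so E-series; the 5-jet and mu = 8 give E_8.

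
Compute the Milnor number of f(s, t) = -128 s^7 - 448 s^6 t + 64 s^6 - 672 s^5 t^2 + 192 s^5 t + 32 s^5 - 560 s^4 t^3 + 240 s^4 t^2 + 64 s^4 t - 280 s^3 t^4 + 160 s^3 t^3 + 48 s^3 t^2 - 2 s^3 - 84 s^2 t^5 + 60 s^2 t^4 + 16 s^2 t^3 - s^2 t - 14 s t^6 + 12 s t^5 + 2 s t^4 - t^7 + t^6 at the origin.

The Hessian of f at 0 is [[0, 0], [0, 0]] with rank 0, so corank 2. A Groebner basis of the Jacobian ideal J(f) in C{s,t} is {-2*s^2 - s*t + t^4, s^3, s^2*t, -s^2/6 + s*t^2}; counting standard monomials gives mu = 7. Corank 2; j^3 = -s^2*(2*s + t) has shape L^2 M (L != M), so D-series; mu = 7 gives D_7.

7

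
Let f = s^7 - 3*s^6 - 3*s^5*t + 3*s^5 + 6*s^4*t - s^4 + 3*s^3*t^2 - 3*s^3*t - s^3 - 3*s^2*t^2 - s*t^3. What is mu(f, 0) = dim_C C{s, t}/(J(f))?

7

The Hessian of f at 0 is [[0, 0], [0, 0]] with rank 0, so corank 2. A Groebner basis of the Jacobian ideal J(f) in C{s,t} is {3*s^2 + t^4 + t^3, s^3, s^2*t - s^2 - t^3/3, 2*s^2 + s*t^2 + 2*t^3/3}; counting standard monomials gives mu = 7. Corank 2; j^3 = -s^3 is a perfect cube, so E-series; the 4-jet and mu = 7 give E_7.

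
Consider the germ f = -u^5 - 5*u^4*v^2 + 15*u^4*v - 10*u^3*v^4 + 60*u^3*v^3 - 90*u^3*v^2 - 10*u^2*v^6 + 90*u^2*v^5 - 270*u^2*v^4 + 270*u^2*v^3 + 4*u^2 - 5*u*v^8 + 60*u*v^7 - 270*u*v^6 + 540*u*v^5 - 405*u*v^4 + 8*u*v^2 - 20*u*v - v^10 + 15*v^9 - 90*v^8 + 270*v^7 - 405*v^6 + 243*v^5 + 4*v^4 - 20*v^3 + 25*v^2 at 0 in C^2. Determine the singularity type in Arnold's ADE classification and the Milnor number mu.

Type A_4, Milnor number mu = 4.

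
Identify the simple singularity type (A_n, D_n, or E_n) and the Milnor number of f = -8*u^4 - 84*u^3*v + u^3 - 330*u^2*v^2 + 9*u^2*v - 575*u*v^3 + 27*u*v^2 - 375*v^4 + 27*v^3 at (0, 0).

Type E_7, Milnor number mu = 7.

The Hessian of f at 0 has rank 0. Corank 2; j^3 = (u + 3*v)^3 is a perfect cube, so E-series; the 4-jet and mu = 7 give E_7.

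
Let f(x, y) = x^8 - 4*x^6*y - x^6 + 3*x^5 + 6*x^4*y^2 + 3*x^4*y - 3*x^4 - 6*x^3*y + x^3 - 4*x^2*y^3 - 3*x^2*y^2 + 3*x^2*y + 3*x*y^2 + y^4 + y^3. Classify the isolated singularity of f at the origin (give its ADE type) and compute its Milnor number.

Type E6, Milnor number mu = 6.

The Hessian of f at 0 is [[0, 0], [0, 0]] with rank 0, so corank 2. A Groebner basis of the Jacobian ideal J(f) in C{x,y} is {x^3 - 3*x^2/2 - 3*x*y - 3*y^2/2, x^2*y + x^2 + 2*x*y + y^2, -x^2/2 + x*y^2 - x*y - y^2/2, y^3}; counting standard monomials gives mu = 6. Corank 2; j^3 = (x + y)^3 is a perfect cube, so E-series; the 4-jet and mu = 6 give E_6.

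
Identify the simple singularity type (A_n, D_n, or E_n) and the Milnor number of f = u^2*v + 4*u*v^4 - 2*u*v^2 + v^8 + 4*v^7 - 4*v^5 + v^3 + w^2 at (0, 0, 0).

The Hessian of f at 0 is [[0, 0, 0], [0, 0, 0], [0, 0, 2]] with rank 1, so corank 2. A Groebner basis of the Jacobian ideal J(f) in C{u,v,w} is {u^2*v^2 + 2*u^2*v + u^2 - 4*u*v^2 - 3*u*v/2 + 2*v^3 + v^2/2, u^2*v + u^2/2 + u*v^3 - 2*u*v^2 - u*v/2 + v^3, u*v/2 + v^4 - v^2/2, u^3 - 3*u^2*v + 3*u*v^2 - v^3, w}; counting standard monomials gives mu = 9. Corank 2; j^3 = v*(u - v)^2 has shape L^2 M (L != M), so D-series; mu = 9 gives D_9.

Type D9, Milnor number mu = 9.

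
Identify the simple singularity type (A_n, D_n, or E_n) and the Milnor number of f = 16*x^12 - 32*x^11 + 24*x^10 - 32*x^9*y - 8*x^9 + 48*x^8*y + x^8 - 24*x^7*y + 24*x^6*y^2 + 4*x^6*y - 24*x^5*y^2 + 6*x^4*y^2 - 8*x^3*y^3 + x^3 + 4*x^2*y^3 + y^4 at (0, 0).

The Hessian of f at 0 has rank 0. Corank 2; j^3 = x^3 is a perfect cube, so E-series; the 4-jet and mu = 6 give E_6.

Type E6, Milnor number mu = 6.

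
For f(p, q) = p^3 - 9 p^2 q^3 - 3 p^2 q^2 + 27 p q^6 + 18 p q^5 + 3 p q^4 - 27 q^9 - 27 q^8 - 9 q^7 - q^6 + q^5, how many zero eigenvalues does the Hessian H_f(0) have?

2

The Hessian at 0 is [[0, 0], [0, 0]] of rank 0; hence corank 2.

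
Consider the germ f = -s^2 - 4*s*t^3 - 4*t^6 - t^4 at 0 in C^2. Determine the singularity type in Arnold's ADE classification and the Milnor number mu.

The Hessian of f at 0 has rank 1. Corank 1: A-series; mu = 3 gives A_3.

Type A_{3}, Milnor number mu = 3.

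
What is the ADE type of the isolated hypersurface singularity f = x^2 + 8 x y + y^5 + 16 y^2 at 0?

A_4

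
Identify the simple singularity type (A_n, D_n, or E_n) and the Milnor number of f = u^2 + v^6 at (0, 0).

Type A5, Milnor number mu = 5.

The Hessian of f at 0 has rank 1. Corank 1: A-series; mu = 5 gives A_5.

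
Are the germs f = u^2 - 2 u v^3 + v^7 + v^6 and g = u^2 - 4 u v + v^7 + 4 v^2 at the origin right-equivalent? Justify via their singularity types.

Yes.

The Hessian of f at 0 has rank 1. Corank 1: A-series; mu = 6 gives A_6. The Hessian of g at 0 has rank 1. Corank 1: A-series; mu = 6 gives A_6. Both have type A_6, hence right-equivalent.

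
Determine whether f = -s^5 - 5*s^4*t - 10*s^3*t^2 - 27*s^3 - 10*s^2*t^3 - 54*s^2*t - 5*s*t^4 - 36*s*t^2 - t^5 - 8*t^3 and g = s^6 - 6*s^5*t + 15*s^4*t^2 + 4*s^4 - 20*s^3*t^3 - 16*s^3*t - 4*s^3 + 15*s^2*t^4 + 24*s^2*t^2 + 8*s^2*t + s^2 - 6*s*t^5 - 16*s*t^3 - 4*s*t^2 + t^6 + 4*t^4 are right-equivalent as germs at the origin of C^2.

The Hessian of f at 0 has rank 0. Corank 2; j^3 = -(3*s + 2*t)^3 is a perfect cube, so E-series; the 5-jet and mu = 8 give E_8. The Hessian of g at 0 has rank 1. Corank 1: A-series; mu = 5 gives A_5. f is E_8 but g is A_5, hence not right-equivalent.

No.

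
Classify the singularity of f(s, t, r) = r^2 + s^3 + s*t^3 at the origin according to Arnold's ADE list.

E7

The Hessian of f at 0 has rank 1. Corank 2; j^3 = s^3 is a perfect cube, so E-series; the 4-jet and mu = 7 give E_7.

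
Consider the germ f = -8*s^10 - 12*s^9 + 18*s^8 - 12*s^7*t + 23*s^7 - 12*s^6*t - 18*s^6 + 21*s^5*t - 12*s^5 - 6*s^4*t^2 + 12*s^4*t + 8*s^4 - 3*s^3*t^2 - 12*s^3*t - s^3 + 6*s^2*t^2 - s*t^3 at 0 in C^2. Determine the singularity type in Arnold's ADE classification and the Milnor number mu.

The Hessian of f at 0 is [[0, 0], [0, 0]] with rank 0, so corank 2. A Groebner basis of the Jacobian ideal J(f) in C{s,t} is {3*s^2/4 + t^4 + t^3/4, s^3, s^2*t - s^2/4 - t^3/12, -s^2 + s*t^2 - t^3/3}; counting standard monomials gives mu = 7. Corank 2; j^3 = -s^3 is a perfect cube, so E-series; the 4-jet and mu = 7 give E_7.

Type E7, Milnor number mu = 7.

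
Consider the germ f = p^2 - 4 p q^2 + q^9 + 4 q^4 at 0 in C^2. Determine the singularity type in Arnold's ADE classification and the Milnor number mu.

The Hessian of f at 0 has rank 1. Corank 1: A-series; mu = 8 gives A_8.

Type A_{8}, Milnor number mu = 8.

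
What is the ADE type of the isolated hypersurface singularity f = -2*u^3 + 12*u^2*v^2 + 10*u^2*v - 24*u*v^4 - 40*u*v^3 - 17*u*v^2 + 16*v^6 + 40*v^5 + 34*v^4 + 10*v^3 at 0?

D_4

The Hessian of f at 0 is [[0, 0], [0, 0]] with rank 0, so corank 2. A Groebner basis of the Jacobian ideal J(f) in C{u,v} is {v^3, u^2 - 11*v^2/2, u*v - 5*v^2/2}; counting standard monomials gives mu = 4. Corank 2; j^3 = -(u - 2*v)*(2*u^2 - 6*u*v + 5*v^2) splits into three distinct lines over C (the quadratic factor has nonzero discriminant), so D_4.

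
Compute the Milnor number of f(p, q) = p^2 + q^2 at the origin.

1

The Hessian of f at 0 has rank 2. Corank 0: nondegenerate Morse point, so A_1.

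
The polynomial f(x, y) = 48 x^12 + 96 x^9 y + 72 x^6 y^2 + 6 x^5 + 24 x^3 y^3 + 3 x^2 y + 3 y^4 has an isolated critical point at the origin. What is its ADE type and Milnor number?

Type D5, Milnor number mu = 5.

The Hessian of f at 0 has rank 0. Corank 2; j^3 = 3*x^2*y has shape L^2 M (L != M), so D-series; mu = 5 gives D_5.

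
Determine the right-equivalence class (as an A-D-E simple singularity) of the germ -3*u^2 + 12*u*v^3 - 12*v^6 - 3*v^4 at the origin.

The Hessian of f at 0 has rank 1. Corank 1: A-series; mu = 3 gives A_3.

A_3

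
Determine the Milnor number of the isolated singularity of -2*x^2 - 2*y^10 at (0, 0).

The Hessian of f at 0 has rank 1. Corank 1: A-series; mu = 9 gives A_9.

9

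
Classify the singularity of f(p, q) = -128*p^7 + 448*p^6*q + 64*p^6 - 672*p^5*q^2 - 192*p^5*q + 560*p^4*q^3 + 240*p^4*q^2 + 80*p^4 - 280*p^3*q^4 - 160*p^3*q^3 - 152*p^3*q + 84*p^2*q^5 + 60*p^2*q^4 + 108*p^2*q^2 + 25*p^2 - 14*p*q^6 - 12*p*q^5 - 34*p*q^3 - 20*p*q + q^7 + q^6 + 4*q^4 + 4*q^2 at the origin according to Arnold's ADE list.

A6

The Hessian of f at 0 has rank 1. Corank 1: A-series; mu = 6 gives A_6.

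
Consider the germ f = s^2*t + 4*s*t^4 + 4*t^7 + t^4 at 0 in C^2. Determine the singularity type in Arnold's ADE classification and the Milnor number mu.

Type D_{5}, Milnor number mu = 5.

The Hessian of f at 0 has rank 0. Corank 2; j^3 = s^2*t has shape L^2 M (L != M), so D-series; mu = 5 gives D_5.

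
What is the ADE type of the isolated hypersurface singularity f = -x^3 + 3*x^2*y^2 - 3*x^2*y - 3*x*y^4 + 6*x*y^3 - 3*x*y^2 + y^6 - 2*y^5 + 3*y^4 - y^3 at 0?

E8

The Hessian of f at 0 has rank 0. Corank 2; j^3 = -(x + y)^3 is a perfect cube, so E-series; the 5-jet and mu = 8 give E_8.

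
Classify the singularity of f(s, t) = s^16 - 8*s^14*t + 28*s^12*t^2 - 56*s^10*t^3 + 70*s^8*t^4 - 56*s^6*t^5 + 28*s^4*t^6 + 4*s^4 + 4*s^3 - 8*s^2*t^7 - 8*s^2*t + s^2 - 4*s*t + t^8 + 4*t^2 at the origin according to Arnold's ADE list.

A_{7}

The Hessian of f at 0 is [[2, -4], [-4, 8]] with rank 1, so corank 1. A Groebner basis of the Jacobian ideal J(f) in C{s,t} is {s*t^3 + 3*s*t^2/2 + 5*s*t/16 + s/64 - 3*t^3/2 - t^2/2 - t/32, 7*s*t^2/4 + 7*s*t/16 + 3*s/128 + t^4 - 3*t^3/2 - 11*t^2/16 - 3*t/64, s^2 + s/2 - t}; counting standard monomials gives mu = 7. Corank 1: A-series; mu = 7 gives A_7.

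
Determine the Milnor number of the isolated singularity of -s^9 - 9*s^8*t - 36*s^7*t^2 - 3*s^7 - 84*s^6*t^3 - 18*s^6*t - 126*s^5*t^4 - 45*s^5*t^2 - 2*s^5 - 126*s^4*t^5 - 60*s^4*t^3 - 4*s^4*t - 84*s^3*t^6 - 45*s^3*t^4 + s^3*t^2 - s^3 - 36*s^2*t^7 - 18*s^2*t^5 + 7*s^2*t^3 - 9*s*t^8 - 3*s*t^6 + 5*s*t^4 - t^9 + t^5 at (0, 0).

The Hessian of f at 0 is [[0, 0], [0, 0]] with rank 0, so corank 2. A Groebner basis of the Jacobian ideal J(f) in C{s,t} is {s^2/2 + s*t^3, -2*s^2 + t^4, s^3, s^2*t}; counting standard monomials gives mu = 8. Corank 2; j^3 = -s^3 is a perfect cube, so E-series; the 5-jet and mu = 8 give E_8.

8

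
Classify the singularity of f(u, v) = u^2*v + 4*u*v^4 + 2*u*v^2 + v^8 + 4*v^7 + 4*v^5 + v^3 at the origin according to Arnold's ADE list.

D_9

The Hessian of f at 0 has rank 0. Corank 2; j^3 = v*(u + v)^2 has shape L^2 M (L != M), so D-series; mu = 9 gives D_9.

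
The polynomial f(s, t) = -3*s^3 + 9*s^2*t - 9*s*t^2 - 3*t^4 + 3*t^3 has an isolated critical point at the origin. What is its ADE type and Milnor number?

Type E_6, Milnor number mu = 6.

The Hessian of f at 0 is [[0, 0], [0, 0]] with rank 0, so corank 2. A Groebner basis of the Jacobian ideal J(f) in C{s,t} is {t^3, s^2 - 2*s*t + t^2}; counting standard monomials gives mu = 6. Corank 2; j^3 = -3*(s - t)^3 is a perfect cube, so E-series; the 4-jet and mu = 6 give E_6.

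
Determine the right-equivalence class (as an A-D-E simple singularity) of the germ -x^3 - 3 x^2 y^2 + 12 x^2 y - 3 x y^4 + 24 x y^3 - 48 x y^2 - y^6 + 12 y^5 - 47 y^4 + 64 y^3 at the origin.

E_6

The Hessian of f at 0 has rank 0. Corank 2; j^3 = -(x - 4*y)^3 is a perfect cube, so E-series; the 4-jet and mu = 6 give E_6.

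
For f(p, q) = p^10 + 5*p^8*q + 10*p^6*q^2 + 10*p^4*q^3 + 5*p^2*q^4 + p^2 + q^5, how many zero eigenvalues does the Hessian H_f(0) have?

1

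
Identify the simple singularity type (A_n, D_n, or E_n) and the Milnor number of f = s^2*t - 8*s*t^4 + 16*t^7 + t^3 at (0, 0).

The Hessian of f at 0 has rank 0. Corank 2; j^3 = t*(s^2 + t^2) splits into three distinct lines over C (the quadratic factor has nonzero discriminant), so D_4.

Type D4, Milnor number mu = 4.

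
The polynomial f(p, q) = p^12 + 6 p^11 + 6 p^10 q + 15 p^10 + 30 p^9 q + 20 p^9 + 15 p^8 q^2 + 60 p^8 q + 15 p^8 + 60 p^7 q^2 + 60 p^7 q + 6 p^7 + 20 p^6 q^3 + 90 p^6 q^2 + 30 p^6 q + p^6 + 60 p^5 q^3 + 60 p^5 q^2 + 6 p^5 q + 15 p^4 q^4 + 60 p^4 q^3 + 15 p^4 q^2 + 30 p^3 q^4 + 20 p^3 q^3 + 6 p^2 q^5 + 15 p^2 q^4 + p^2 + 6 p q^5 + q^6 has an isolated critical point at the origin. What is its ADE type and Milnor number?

The Hessian of f at 0 has rank 1. Corank 1: A-series; mu = 5 gives A_5.

Type A_5, Milnor number mu = 5.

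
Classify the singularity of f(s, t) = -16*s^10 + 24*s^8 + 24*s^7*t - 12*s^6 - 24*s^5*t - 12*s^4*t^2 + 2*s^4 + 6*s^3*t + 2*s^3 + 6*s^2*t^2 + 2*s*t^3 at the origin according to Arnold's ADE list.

E_{7}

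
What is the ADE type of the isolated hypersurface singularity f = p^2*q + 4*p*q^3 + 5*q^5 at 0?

The Hessian of f at 0 has rank 0. Corank 2; j^3 = p^2*q has shape L^2 M (L != M), so D-series; mu = 6 gives D_6.

D_6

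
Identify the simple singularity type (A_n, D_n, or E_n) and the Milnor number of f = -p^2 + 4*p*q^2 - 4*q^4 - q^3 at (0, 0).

The Hessian of f at 0 has rank 1. Corank 1: A-series; mu = 2 gives A_2.

Type A2, Milnor number mu = 2.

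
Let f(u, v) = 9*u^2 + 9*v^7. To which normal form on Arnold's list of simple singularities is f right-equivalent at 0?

The Hessian of f at 0 is [[18, 0], [0, 0]] with rank 1, so corank 1. A Groebner basis of the Jacobian ideal J(f) in C{u,v} is {v^6, u}; counting standard monomials gives mu = 6. Corank 1: A-series; mu = 6 gives A_6.

A6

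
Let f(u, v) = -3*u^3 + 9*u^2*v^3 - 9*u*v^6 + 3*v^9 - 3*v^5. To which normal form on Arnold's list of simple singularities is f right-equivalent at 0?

E_8

The Hessian of f at 0 has rank 0. Corank 2; j^3 = -3*u^3 is a perfect cube, so E-series; the 5-jet and mu = 8 give E_8.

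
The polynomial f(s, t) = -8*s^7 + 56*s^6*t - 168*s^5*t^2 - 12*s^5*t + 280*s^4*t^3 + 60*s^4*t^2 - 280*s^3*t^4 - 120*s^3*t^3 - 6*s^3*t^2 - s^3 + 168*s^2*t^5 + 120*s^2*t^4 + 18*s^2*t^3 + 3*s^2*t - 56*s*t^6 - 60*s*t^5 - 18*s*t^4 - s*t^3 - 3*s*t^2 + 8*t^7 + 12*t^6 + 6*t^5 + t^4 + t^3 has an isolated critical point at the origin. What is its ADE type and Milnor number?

The Hessian of f at 0 has rank 0. Corank 2; j^3 = -(s - t)^3 is a perfect cube, so E-series; the 4-jet and mu = 7 give E_7.

Type E_7, Milnor number mu = 7.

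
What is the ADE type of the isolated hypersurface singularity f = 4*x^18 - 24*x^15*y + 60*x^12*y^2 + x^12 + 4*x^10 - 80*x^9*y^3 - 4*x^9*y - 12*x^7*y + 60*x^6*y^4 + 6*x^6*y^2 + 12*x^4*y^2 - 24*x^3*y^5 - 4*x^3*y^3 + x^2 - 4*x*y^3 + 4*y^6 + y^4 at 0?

A3

The Hessian of f at 0 has rank 1. Corank 1: A-series; mu = 3 gives A_3.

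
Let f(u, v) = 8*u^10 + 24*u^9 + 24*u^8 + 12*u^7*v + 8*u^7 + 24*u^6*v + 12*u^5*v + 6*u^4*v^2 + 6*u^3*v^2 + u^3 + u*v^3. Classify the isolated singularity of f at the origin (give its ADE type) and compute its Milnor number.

Type E_7, Milnor number mu = 7.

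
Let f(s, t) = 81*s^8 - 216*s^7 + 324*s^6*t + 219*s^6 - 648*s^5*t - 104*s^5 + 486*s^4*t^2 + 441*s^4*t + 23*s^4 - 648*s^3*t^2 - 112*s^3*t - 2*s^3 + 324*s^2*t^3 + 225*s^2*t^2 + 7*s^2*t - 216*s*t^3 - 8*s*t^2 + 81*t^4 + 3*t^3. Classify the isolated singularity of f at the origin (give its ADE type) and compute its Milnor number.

Type D_{5}, Milnor number mu = 5.

The Hessian of f at 0 is [[0, 0], [0, 0]] with rank 0, so corank 2. A Groebner basis of the Jacobian ideal J(f) in C{s,t} is {s*t^2 + s*t/7 - t^2/7, s*t/7 + t^3 - t^2/7, s^2 - 18*s*t/7 + 11*t^2/7}; counting standard monomials gives mu = 5. Corank 2; j^3 = -(s - t)^2*(2*s - 3*t) has shape L^2 M (L != M), so D-series; mu = 5 gives D_5.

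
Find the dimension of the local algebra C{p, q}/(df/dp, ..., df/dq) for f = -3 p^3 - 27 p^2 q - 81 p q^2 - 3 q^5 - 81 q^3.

8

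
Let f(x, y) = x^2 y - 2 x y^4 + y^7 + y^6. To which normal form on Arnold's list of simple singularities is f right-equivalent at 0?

The Hessian of f at 0 has rank 0. Corank 2; j^3 = x^2*y has shape L^2 M (L != M), so D-series; mu = 7 gives D_7.

D7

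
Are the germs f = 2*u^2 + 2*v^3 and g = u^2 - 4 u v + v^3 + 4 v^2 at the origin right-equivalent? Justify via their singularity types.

Yes.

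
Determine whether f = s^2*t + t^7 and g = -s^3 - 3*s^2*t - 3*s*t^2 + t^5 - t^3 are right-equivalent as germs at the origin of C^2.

No.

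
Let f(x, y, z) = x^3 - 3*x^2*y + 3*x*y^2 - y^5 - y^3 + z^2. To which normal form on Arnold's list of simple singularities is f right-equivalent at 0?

E8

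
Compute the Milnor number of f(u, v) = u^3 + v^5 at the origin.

8

The Hessian of f at 0 has rank 0. Corank 2; j^3 = u^3 is a perfect cube, so E-series; the 5-jet and mu = 8 give E_8.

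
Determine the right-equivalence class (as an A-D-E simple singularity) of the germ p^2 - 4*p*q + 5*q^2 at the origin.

The Hessian of f at 0 has rank 2. Corank 0: nondegenerate Morse point, so A_1.

A_1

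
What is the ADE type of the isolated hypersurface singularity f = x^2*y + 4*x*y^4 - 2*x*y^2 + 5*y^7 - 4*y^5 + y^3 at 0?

The Hessian of f at 0 is [[0, 0], [0, 0]] with rank 0, so corank 2. A Groebner basis of the Jacobian ideal J(f) in C{x,y} is {-2*x^2/3 + x*y^3 + 11*x*y/6 - 7*y^2/6, x*y/2 + y^4 - y^2/2, x^3 - 3*x*y^2 + 2*y^3, x^2*y - 2*x*y^2 + y^3}; counting standard monomials gives mu = 8. Corank 2; j^3 = y*(x - y)^2 has shape L^2 M (L != M), so D-series; mu = 8 gives D_8.

D_8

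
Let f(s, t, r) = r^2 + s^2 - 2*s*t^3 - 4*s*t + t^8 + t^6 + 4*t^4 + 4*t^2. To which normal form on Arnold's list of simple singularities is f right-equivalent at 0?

The Hessian of f at 0 has rank 2. Corank 1: A-series; mu = 7 gives A_7.

A7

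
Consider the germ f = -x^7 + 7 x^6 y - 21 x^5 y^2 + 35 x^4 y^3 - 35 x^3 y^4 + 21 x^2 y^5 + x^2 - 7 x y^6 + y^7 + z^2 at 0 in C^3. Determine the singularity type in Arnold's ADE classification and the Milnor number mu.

Type A6, Milnor number mu = 6.

The Hessian of f at 0 has rank 2. Corank 1: A-series; mu = 6 gives A_6.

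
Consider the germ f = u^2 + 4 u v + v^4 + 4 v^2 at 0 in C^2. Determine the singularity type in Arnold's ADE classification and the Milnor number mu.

The Hessian of f at 0 has rank 1. Corank 1: A-series; mu = 3 gives A_3.

Type A3, Milnor number mu = 3.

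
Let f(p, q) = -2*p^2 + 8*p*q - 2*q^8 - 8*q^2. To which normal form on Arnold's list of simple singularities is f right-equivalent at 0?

The Hessian of f at 0 has rank 1. Corank 1: A-series; mu = 7 gives A_7.

A_{7}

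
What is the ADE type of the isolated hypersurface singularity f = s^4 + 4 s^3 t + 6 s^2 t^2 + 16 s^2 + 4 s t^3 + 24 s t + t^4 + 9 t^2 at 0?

A_{3}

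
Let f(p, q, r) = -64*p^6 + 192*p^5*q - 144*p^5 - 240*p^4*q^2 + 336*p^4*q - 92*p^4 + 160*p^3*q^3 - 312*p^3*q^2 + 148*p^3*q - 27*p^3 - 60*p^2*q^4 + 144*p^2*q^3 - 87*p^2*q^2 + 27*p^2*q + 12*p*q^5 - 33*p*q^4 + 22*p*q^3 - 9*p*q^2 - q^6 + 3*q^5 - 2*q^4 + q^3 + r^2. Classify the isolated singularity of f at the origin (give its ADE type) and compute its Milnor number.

The Hessian of f at 0 has rank 1. Corank 2; j^3 = -(3*p - q)^3 is a perfect cube, so E-series; the 4-jet and mu = 6 give E_6.

Type E_{6}, Milnor number mu = 6.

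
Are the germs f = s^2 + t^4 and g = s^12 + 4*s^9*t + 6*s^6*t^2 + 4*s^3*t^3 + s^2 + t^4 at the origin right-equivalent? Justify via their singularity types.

The Hessian of f at 0 has rank 1. Corank 1: A-series; mu = 3 gives A_3. The Hessian of g at 0 has rank 1. Corank 1: A-series; mu = 3 gives A_3. Both have type A_3, hence right-equivalent.

Yes.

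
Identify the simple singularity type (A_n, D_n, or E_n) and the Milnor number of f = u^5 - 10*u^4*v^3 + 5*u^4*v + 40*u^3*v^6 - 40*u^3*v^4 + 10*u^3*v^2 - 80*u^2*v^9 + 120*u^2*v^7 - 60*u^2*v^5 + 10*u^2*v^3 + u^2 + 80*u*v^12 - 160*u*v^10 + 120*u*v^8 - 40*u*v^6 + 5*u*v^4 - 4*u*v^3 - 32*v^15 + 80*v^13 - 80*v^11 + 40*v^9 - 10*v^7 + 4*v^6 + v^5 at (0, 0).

Type A_4, Milnor number mu = 4.

The Hessian of f at 0 is [[2, 0], [0, 0]] with rank 1, so corank 1. A Groebner basis of the Jacobian ideal J(f) in C{u,v} is {-u/2 + v^3, u^2, u*v}; counting standard monomials gives mu = 4. Corank 1: A-series; mu = 4 gives A_4.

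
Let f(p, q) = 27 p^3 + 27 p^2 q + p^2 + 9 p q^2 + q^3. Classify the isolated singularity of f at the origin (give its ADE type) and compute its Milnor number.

Type A_2, Milnor number mu = 2.

The Hessian of f at 0 has rank 1. Corank 1: A-series; mu = 2 gives A_2.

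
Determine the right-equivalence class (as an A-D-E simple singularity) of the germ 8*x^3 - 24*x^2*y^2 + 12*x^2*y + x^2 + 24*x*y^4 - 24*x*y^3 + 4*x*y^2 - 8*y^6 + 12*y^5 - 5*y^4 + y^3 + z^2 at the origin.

A_{2}

The Hessian of f at 0 is [[2, 0, 0], [0, 0, 0], [0, 0, 2]] with rank 2, so corank 1. A Groebner basis of the Jacobian ideal J(f) in C{x,y,z} is {y^2, x, z}; counting standard monomials gives mu = 2. Corank 1: A-series; mu = 2 gives A_2.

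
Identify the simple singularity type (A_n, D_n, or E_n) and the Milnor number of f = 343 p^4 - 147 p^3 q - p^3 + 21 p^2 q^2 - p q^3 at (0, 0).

Type E_7, Milnor number mu = 7.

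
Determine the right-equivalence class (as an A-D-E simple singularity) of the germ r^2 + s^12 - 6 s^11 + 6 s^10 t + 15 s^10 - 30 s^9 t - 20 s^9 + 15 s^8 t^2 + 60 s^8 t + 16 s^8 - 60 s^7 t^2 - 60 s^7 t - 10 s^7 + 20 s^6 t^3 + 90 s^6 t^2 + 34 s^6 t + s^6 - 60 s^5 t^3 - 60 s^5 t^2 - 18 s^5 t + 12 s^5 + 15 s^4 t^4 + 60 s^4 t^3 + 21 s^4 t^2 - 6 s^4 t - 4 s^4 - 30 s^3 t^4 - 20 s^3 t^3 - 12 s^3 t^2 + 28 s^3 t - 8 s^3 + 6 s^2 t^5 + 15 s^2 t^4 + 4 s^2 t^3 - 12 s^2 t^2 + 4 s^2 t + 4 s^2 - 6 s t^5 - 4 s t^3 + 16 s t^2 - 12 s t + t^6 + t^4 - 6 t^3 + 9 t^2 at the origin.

The Hessian of f at 0 is [[8, -12, 0], [-12, 18, 0], [0, 0, 2]] with rank 2, so corank 1. A Groebner basis of the Jacobian ideal J(f) in C{s,t,r} is {s*t^2 - 8854*s*t/6377 + 1360*s/6377 + 8861*t^2/6377 - 2040*t/6377, -9820*s*t/6377 + 1808*s/6377 + t^3 + 8854*t^2/6377 - 2712*t/6377, s^2 - 34*s*t/6377 - 4394*s/6377 - 67*t^2/25508 + 6591*t/6377, r}; counting standard monomials gives mu = 5. Corank 1: A-series; mu = 5 gives A_5.

A_{5}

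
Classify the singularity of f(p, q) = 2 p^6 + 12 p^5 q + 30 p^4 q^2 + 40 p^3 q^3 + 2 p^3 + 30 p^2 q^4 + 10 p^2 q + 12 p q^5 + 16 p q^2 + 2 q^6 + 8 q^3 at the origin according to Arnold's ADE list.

The Hessian of f at 0 has rank 0. Corank 2; j^3 = 2*(p + q)*(p + 2*q)^2 has shape L^2 M (L != M), so D-series; mu = 7 gives D_7.

D_7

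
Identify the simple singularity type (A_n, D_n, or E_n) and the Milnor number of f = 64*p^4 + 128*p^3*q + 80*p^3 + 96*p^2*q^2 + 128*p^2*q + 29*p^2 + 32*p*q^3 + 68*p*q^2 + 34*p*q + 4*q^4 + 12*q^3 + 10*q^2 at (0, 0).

The Hessian of f at 0 is [[58, 34], [34, 20]] with rank 2, so corank 0. A Groebner basis of the Jacobian ideal J(f) in C{p,q} is {p, q}; counting standard monomials gives mu = 1. Corank 0: nondegenerate Morse point, so A_1.

Type A1, Milnor number mu = 1.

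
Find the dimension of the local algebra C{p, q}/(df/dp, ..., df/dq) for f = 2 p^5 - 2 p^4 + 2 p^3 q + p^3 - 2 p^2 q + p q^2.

6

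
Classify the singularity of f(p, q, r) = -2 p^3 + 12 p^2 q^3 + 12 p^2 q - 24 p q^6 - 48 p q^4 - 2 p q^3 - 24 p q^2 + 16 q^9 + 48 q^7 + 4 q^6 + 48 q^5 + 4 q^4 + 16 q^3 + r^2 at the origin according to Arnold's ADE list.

E7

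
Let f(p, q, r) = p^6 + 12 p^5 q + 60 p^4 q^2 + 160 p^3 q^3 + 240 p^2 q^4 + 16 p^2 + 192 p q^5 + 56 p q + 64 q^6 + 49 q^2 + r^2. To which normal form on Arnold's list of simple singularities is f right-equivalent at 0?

A_5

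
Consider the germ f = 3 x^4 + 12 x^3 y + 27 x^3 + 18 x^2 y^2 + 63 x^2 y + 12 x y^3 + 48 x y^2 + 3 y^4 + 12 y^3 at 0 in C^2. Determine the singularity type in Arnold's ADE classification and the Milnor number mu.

Type D_{5}, Milnor number mu = 5.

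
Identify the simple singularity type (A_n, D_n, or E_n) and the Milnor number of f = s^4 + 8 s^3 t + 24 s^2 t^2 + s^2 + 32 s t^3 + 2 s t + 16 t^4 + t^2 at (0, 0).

Type A3, Milnor number mu = 3.

The Hessian of f at 0 has rank 1. Corank 1: A-series; mu = 3 gives A_3.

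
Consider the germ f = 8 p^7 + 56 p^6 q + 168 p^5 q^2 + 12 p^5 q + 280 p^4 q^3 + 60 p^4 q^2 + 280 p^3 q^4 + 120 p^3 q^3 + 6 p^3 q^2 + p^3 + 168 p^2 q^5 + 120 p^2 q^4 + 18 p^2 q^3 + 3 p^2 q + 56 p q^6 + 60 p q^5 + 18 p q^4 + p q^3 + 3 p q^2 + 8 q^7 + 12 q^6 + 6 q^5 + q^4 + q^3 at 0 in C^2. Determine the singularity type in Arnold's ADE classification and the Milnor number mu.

The Hessian of f at 0 is [[0, 0], [0, 0]] with rank 0, so corank 2. A Groebner basis of the Jacobian ideal J(f) in C{p,q} is {p^3 + 3*p^2*q + 6*p^2 + 12*p*q + 6*q^2, -3*p^2 + p*q^2 - 6*p*q - 3*q^2, 3*p^2 + 6*p*q + q^3 + 3*q^2}; counting standard monomials gives mu = 7. Corank 2; j^3 = (p + q)^3 is a perfect cube, so E-series; the 4-jet and mu = 7 give E_7.

Type E_{7}, Milnor number mu = 7.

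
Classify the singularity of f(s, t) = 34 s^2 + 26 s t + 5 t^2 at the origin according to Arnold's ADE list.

The Hessian of f at 0 has rank 2. Corank 0: nondegenerate Morse point, so A_1.

A1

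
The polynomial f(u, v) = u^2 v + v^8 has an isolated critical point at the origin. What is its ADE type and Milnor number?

The Hessian of f at 0 is [[0, 0], [0, 0]] with rank 0, so corank 2. A Groebner basis of the Jacobian ideal J(f) in C{u,v} is {u^2/8 + v^7, u^3, u*v}; counting standard monomials gives mu = 9. Corank 2; j^3 = u^2*v has shape L^2 M (L != M), so D-series; mu = 9 gives D_9.

Type D_9, Milnor number mu = 9.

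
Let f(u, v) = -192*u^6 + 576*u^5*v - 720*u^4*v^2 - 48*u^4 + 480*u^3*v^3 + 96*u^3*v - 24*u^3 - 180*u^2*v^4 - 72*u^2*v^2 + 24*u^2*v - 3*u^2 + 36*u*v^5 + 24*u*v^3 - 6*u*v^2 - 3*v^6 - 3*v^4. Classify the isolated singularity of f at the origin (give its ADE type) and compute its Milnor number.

The Hessian of f at 0 is [[-6, 0], [0, 0]] with rank 1, so corank 1. A Groebner basis of the Jacobian ideal J(f) in C{u,v} is {u*v^2 + u*v - u/4 - v^2/4, 5*u*v - u + v^3 - v^2, u^2 - u*v + u/4 + v^2/4}; counting standard monomials gives mu = 5. Corank 1: A-series; mu = 5 gives A_5.

Type A_{5}, Milnor number mu = 5.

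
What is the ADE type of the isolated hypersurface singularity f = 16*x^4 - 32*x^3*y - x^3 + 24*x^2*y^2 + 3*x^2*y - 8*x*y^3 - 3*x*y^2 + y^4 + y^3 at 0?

E_{6}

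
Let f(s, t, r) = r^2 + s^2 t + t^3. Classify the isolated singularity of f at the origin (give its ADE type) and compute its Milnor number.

Type D_4, Milnor number mu = 4.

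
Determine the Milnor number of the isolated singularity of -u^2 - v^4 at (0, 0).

3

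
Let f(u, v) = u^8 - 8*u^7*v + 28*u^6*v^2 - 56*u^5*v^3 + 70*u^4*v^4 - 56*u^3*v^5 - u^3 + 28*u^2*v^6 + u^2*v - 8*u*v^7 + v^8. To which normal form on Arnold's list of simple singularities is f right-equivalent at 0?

D_9

The Hessian of f at 0 is [[0, 0], [0, 0]] with rank 0, so corank 2. A Groebner basis of the Jacobian ideal J(f) in C{u,v} is {u*v/8 + v^7, u*v^2, u^2 - u*v}; counting standard monomials gives mu = 9. Corank 2; j^3 = -u^2*(u - v) has shape L^2 M (L != M), so D-series; mu = 9 gives D_9.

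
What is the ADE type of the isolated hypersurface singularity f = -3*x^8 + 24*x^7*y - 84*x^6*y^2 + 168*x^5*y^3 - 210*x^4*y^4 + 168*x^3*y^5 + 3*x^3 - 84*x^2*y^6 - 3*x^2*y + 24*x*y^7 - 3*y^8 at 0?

The Hessian of f at 0 is [[0, 0], [0, 0]] with rank 0, so corank 2. A Groebner basis of the Jacobian ideal J(f) in C{x,y} is {x*y/8 + y^7, x*y^2, x^2 - x*y}; counting standard monomials gives mu = 9. Corank 2; j^3 = 3*x^2*(x - y) has shape L^2 M (L != M), so D-series; mu = 9 gives D_9.

D_{9}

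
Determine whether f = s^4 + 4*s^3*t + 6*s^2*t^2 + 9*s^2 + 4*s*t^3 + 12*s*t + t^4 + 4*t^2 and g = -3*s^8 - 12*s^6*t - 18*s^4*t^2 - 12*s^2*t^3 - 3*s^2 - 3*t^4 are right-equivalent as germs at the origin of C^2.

Yes.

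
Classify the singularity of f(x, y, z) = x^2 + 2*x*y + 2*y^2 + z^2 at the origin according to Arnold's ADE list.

The Hessian of f at 0 has rank 3. Corank 0: nondegenerate Morse point, so A_1.

A_{1}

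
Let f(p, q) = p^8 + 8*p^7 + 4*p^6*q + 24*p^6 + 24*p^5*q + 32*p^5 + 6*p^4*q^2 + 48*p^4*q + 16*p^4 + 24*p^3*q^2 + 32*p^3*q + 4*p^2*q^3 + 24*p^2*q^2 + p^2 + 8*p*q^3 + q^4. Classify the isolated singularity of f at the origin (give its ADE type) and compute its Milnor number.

The Hessian of f at 0 is [[2, 0], [0, 0]] with rank 1, so corank 1. A Groebner basis of the Jacobian ideal J(f) in C{p,q} is {q^3, p}; counting standard monomials gives mu = 3. Corank 1: A-series; mu = 3 gives A_3.

Type A3, Milnor number mu = 3.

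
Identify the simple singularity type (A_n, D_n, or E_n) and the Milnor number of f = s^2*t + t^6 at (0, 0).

The Hessian of f at 0 has rank 0. Corank 2; j^3 = s^2*t has shape L^2 M (L != M), so D-series; mu = 7 gives D_7.

Type D7, Milnor number mu = 7.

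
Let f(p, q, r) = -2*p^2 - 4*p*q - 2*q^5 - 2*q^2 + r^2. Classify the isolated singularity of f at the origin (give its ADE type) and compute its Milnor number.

Type A_{4}, Milnor number mu = 4.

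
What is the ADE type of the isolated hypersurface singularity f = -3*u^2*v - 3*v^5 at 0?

D_6

The Hessian of f at 0 has rank 0. Corank 2; j^3 = -3*u^2*v has shape L^2 M (L != M), so D-series; mu = 6 gives D_6.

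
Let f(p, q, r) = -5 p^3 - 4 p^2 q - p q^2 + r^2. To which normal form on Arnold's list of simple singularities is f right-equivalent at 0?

The Hessian of f at 0 has rank 1. Corank 2; j^3 = -p*(5*p^2 + 4*p*q + q^2) splits into three distinct lines over C (the quadratic factor has nonzero discriminant), so D_4.

D_{4}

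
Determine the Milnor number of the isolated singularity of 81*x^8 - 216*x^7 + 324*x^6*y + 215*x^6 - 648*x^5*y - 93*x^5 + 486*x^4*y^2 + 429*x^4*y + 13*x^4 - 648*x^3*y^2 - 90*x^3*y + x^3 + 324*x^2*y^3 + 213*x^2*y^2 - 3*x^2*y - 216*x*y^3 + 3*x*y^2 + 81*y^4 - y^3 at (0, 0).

6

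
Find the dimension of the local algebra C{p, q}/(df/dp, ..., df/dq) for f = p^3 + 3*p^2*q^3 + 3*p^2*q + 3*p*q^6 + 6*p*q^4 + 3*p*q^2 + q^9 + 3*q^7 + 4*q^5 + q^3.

8

The Hessian of f at 0 has rank 0. Corank 2; j^3 = (p + q)^3 is a perfect cube, so E-series; the 5-jet and mu = 8 give E_8.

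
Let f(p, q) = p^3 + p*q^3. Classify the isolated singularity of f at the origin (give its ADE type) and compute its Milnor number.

Type E7, Milnor number mu = 7.

The Hessian of f at 0 is [[0, 0], [0, 0]] with rank 0, so corank 2. A Groebner basis of the Jacobian ideal J(f) in C{p,q} is {p^3, p*q^2, 3*p^2 + q^3}; counting standard monomials gives mu = 7. Corank 2; j^3 = p^3 is a perfect cube, so E-series; the 4-jet and mu = 7 give E_7.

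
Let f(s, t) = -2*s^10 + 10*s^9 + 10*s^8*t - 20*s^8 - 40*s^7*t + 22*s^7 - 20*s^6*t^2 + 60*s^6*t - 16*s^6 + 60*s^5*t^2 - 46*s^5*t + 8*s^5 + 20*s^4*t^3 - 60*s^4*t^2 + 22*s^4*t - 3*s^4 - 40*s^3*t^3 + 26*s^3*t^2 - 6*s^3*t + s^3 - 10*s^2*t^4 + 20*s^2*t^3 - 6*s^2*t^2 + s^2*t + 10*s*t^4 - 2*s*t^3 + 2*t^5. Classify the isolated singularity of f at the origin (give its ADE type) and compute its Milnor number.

Type D_6, Milnor number mu = 6.

The Hessian of f at 0 is [[0, 0], [0, 0]] with rank 0, so corank 2. A Groebner basis of the Jacobian ideal J(f) in C{s,t} is {s^3, s^2*t, s^2/4 + s*t^2, -7*s^2/4 - s*t + t^3}; counting standard monomials gives mu = 6. Corank 2; j^3 = s^2*(s + t) has shape L^2 M (L != M), so D-series; mu = 6 gives D_6.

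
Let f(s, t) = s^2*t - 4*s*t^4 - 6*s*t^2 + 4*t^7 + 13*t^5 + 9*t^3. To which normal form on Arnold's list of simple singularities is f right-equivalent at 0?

D_6

The Hessian of f at 0 has rank 0. Corank 2; j^3 = t*(s - 3*t)^2 has shape L^2 M (L != M), so D-series; mu = 6 gives D_6.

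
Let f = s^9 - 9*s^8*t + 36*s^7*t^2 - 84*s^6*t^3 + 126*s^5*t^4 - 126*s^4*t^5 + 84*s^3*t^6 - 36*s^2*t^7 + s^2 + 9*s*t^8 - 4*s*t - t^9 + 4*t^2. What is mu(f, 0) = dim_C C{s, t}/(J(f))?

8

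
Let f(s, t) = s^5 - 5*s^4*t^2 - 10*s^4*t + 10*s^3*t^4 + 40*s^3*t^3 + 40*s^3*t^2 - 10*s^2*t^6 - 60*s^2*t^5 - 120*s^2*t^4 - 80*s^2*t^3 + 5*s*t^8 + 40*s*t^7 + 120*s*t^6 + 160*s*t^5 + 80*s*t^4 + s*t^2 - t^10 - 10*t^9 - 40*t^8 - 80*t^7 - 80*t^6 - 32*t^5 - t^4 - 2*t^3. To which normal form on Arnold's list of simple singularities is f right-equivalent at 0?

The Hessian of f at 0 has rank 0. Corank 2; j^3 = t^2*(s - 2*t) has shape L^2 M (L != M), so D-series; mu = 6 gives D_6.

D_{6}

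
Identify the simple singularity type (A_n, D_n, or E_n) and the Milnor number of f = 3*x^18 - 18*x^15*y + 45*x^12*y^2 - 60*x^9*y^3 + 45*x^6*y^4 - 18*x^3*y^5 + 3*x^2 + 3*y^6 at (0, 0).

Type A_{5}, Milnor number mu = 5.

The Hessian of f at 0 is [[6, 0], [0, 0]] with rank 1, so corank 1. A Groebner basis of the Jacobian ideal J(f) in C{x,y} is {y^5, x}; counting standard monomials gives mu = 5. Corank 1: A-series; mu = 5 gives A_5.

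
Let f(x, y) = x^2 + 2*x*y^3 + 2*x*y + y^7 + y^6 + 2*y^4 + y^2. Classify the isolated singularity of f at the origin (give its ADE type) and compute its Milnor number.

The Hessian of f at 0 has rank 1. Corank 1: A-series; mu = 6 gives A_6.

Type A6, Milnor number mu = 6.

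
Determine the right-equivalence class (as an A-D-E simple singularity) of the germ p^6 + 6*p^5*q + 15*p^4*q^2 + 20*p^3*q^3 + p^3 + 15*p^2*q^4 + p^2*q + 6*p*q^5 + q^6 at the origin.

D_7

The Hessian of f at 0 has rank 0. Corank 2; j^3 = p^2*(p + q) has shape L^2 M (L != M), so D-series; mu = 7 gives D_7.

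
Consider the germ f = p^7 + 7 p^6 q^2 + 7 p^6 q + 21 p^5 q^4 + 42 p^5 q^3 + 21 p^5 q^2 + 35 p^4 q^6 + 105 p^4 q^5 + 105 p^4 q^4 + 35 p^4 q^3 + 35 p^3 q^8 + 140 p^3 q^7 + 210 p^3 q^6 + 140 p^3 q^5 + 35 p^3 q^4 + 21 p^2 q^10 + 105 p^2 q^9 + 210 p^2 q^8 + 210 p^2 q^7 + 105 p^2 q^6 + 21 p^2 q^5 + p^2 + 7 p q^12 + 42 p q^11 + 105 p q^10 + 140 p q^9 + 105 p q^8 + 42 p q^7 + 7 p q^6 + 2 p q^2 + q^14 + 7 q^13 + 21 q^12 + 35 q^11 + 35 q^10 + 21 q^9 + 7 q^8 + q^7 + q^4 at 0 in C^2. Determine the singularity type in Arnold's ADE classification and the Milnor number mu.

The Hessian of f at 0 has rank 1. Corank 1: A-series; mu = 6 gives A_6.

Type A6, Milnor number mu = 6.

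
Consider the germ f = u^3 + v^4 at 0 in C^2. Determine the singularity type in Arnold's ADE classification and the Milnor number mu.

The Hessian of f at 0 is [[0, 0], [0, 0]] with rank 0, so corank 2. A Groebner basis of the Jacobian ideal J(f) in C{u,v} is {v^3, u^2}; counting standard monomials gives mu = 6. Corank 2; j^3 = u^3 is a perfect cube, so E-series; the 4-jet and mu = 6 give E_6.

Type E_{6}, Milnor number mu = 6.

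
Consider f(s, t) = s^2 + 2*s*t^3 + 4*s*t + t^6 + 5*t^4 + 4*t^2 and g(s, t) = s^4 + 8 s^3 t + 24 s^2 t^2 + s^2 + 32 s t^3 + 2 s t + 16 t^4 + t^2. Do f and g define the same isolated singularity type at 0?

Yes.

The Hessian of f at 0 is [[2, 4], [4, 8]] with rank 1, so corank 1. A Groebner basis of the Jacobian ideal J(f) in C{s,t} is {t^3, s + 2*t}; counting standard monomials gives mu = 3. Corank 1: A-series; mu = 3 gives A_3. The Hessian of g at 0 is [[2, 2], [2, 2]] with rank 1, so corank 1. A Groebner basis of the Jacobian ideal J(g) in C{s,t} is {t^3, s + t}; counting standard monomials gives mu = 3. Corank 1: A-series; mu = 3 gives A_3. Both have type A_3, hence right-equivalent.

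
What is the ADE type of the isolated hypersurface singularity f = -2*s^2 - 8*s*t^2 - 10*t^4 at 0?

A_3

The Hessian of f at 0 has rank 1. Corank 1: A-series; mu = 3 gives A_3.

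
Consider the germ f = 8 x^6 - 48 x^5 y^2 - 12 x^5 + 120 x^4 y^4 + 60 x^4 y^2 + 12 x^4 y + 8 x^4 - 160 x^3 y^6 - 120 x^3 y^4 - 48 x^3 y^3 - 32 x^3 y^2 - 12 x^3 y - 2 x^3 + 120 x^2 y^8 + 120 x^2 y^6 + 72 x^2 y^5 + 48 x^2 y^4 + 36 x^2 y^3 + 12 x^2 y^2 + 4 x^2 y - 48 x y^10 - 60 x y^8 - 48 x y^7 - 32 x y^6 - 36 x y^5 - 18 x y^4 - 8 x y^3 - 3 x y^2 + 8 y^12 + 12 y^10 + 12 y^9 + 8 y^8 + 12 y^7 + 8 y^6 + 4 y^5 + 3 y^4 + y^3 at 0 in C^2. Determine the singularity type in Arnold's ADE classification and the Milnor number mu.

Type D4, Milnor number mu = 4.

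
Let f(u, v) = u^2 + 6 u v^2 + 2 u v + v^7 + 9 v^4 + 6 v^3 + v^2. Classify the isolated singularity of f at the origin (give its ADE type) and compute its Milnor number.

The Hessian of f at 0 is [[2, 2], [2, 2]] with rank 1, so corank 1. A Groebner basis of the Jacobian ideal J(f) in C{u,v} is {u^3 + 3*u^2*v - u^2 - 4*u*v/3 + u/9 + v/9, u/3 + v^2 + v/3}; counting standard monomials gives mu = 6. Corank 1: A-series; mu = 6 gives A_6.

Type A_6, Milnor number mu = 6.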